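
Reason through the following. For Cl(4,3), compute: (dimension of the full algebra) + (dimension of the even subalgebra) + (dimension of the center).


n = 4 + 3 = 7
Total dim = 2^7 = 128
Even subalgebra dim = 2^6 = 64
n is odd, so center dim = 2
Sum = 128 + 64 + 2 = 194


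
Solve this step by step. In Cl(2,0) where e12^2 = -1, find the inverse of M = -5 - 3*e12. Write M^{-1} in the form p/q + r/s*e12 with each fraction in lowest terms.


M = -5 - 3*e12, where e12^2 = -1.
Since M commutes with its reverse ~M = a - b*e12, M * ~M = a^2 - b^2*e12^2 = a^2 + b^2.
So M^{-1} = ~M / (a^2 + b^2) = (a - b*e12)/(a^2 + b^2).
a^2 + b^2 = 25 + 9 = 34
Scalar part = -5/34 = -5/34
Bivector coeff = 3/34 = 3/34
M^{-1} = -5/34 + 3/34*e12


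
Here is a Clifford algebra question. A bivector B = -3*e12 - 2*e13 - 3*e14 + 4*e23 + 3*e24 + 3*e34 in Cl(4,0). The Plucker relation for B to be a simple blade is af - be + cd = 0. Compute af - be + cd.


Plucker relation: af - be + cd
a*f = (-3)*3 = -9
b*e = (-2)*3 = -6
c*d = (-3)*4 = -12
af - be + cd = -9 - (-6) + (-12)
= -15


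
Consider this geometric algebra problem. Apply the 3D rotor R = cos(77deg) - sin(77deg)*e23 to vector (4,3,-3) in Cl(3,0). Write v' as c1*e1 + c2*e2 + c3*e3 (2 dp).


Rotor R = cos(77deg) - sin(77deg)*e23
Rotation angle theta = 2 * 77 = 154 degrees in the e23 plane (e2 -> e3).
The component perpendicular to the plane (e1) is invariant: v'_1 = v1 = 4.00
cos(154deg) = -0.8988, sin(154deg) = 0.4384
v'_2 = v2*cos(theta) - v3*sin(theta) = 3*(-0.8988) - (-3)*0.4384 = -1.38
v'_3 = v2*sin(theta) + v3*cos(theta) = 3*0.4384 + (-3)*(-0.8988) = 4.01
v' = 4.00*e1 - 1.38*e2 + 4.01*e3


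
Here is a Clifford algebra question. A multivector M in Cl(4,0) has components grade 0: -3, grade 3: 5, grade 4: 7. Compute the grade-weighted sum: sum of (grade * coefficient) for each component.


Grade-weighted sum = sum of grade_k * coefficient_k
0*(-3) = 0
3*5 = 15
4*7 = 28
Total = 0 + 15 + 28 = 43


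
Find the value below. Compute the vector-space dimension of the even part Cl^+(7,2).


Even subalgebra dimension = 2^(n-1)
n = 7 + 2 = 9
2^(9 - 1) = 2^8 = 256
Verification: sum of C(9,k) for even k = 1 + 36 + 126 + 84 + 9 = 256
Result = 256


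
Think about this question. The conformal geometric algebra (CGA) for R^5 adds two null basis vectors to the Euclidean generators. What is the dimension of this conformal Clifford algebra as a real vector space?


The conformal model of R^5 uses Cl(6,1): the 5 Euclidean generators plus two extra orthogonal generators e+ (e+^2 = +1) and e- (e-^2 = -1), from which the null vectors e0, einf are built.
Number of generators m = 5 + 2 = 7.
dim Cl(p,q) = 2^m = 2^7 = 128


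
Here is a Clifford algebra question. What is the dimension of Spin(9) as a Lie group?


Spin(n) double-covers SO(n); both have Lie algebra so(n) of dimension n(n-1)/2.
n = 9
n(n-1) = 9 * 8 = 72
dim Spin(9) = 72/2 = 36


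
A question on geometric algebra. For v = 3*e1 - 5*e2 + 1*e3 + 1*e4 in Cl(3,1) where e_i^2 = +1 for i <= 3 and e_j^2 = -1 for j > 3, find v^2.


v^2 = sum of c_i^2 * e_i^2
Positive signature terms (e_i^2 = +1): 3^2 + (-5)^2 + 1^2 = 35
Negative signature terms (e_j^2 = -1): 1^2 = 1
v^2 = 35 - 1 = 34


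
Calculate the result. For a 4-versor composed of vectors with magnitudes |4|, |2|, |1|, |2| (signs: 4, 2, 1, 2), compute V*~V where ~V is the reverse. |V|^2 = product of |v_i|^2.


Each vector v_i has |v_i|^2 = s_i^2
Squared scales: 4^2 = 16, 2^2 = 4, 1^2 = 1, 2^2 = 4
|V|^2 = 16 * 4 * 1 * 4
= 256


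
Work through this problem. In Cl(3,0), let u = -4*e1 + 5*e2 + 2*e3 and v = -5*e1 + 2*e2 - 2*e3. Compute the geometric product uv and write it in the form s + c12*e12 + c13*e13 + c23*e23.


In Cl(3,0): e_i^2 = 1, e_ie_j = -e_je_i for i != j.
Scalar part = u . v = (-4)*(-5) + 5*2 + 2*(-2)
= 20 + 10 + (-4) = 26
e12 coeff = (-4)*2 - 5*(-5) = -8 - (-25) = 17
e13 coeff = (-4)*(-2) - 2*(-5) = 8 - (-10) = 18
e23 coeff = 5*(-2) - 2*2 = -10 - 4 = -14
uv = 26 + 17*e12 + 18*e13 - 14*e23


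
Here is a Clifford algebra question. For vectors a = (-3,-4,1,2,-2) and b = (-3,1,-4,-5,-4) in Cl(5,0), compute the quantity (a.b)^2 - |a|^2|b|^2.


a . b = (-3)*(-3) + (-4)*1 + 1*(-4) + 2*(-5) + (-2)*(-4)
= 9 + (-4) + (-4) + (-10) + 8 = -1
|a|^2 = (-3)^2 + (-4)^2 + 1^2 + 2^2 + (-2)^2 = 34
|b|^2 = (-3)^2 + 1^2 + (-4)^2 + (-5)^2 + (-4)^2 = 67
(a.b)^2 = (-1)^2 = 1
|a|^2 * |b|^2 = 34 * 67 = 2278
Result = 1 - 2278 = -2277


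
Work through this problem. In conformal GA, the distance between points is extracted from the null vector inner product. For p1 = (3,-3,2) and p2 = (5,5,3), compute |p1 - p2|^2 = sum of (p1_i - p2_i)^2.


p1 - p2 = (-2, -8, -1)
|p1 - p2|^2 = (-2)^2 + (-8)^2 + (-1)^2
= 4 + 64 + 1
= 69


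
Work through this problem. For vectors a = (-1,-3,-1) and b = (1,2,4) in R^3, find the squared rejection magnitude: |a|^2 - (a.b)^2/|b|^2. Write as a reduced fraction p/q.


|a|^2 = (-1)^2 + (-3)^2 + (-1)^2 = 11
|b|^2 = 1^2 + 2^2 + 4^2 = 21
a . b = (-1)*1 + (-3)*2 + (-1)*4 = -11
(a.b)^2 = (-11)^2 = 121
|rej|^2 = 11 - 121/21
= (231 - 121)/21
= 110/21
In lowest terms: 110/21


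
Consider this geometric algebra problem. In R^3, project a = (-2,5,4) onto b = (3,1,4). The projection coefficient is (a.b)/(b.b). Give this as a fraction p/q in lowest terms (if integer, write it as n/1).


Projection coefficient = (a . b) / (b . b)
a . b = (-2)*3 + 5*1 + 4*4
= -6 + 5 + 16 = 15
b . b = 3^2 + 1^2 + 4^2
= 9 + 1 + 16 = 26
Coefficient = 15/26
In lowest terms: 15/26


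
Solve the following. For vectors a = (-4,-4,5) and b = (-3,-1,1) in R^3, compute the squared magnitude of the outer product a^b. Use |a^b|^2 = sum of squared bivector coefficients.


a wedge b = (a1*b2 - a2*b1)*e12 + (a1*b3 - a3*b1)*e13 + (a2*b3 - a3*b2)*e23
e12 coeff: (-4)*(-1) - (-4)*(-3) = 4 - 12 = -8
e13 coeff: (-4)*1 - 5*(-3) = -4 - (-15) = 11
e23 coeff: (-4)*1 - 5*(-1) = -4 - (-5) = 1
|a wedge b|^2 = (-8)^2 + 11^2 + 1^2
= 64 + 121 + 1
= 186


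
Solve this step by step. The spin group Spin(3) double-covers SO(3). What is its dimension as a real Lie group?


Spin(n) double-covers SO(n); both have Lie algebra so(n) of dimension n(n-1)/2.
n = 3
n(n-1) = 3 * 2 = 6
dim Spin(3) = 6/2 = 3


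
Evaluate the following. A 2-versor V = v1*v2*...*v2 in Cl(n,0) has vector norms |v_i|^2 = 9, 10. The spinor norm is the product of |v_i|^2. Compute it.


Spinor norm N(V) = |v1|^2 * |v2|^2 * ... * |v2|^2
= 9 * 10
Running product: 9, 90
N(V) = 90


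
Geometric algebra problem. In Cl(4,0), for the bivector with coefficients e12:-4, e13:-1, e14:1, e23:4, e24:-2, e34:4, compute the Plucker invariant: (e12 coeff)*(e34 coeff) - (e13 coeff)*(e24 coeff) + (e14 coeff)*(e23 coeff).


Plucker relation: af - be + cd
a*f = (-4)*4 = -16
b*e = (-1)*(-2) = 2
c*d = 1*4 = 4
af - be + cd = -16 - 2 + 4
= -14


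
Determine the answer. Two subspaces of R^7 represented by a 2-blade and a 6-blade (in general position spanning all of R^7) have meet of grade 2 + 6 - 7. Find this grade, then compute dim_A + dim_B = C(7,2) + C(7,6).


Meet grade = grade(A) + grade(B) - n
= 2 + 6 - 7 = 1
C(7,2) = 21
C(7,6) = 7
dim_A + dim_B = 21 + 7 = 28


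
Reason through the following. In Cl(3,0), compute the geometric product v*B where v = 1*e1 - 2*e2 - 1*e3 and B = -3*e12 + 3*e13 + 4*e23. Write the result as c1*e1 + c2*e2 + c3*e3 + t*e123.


vB has grade-1 (vector) and grade-3 (trivector) parts: vB = (v _| B) + (v ^ B).
Vector part <vB>_1:
  e1: -v2*b12 - v3*b13 = -(-2)*(-3) - (-1)*(3) = -3
  e2: v1*b12 - v3*b23 = (1)*(-3) - (-1)*(4) = 1
  e3: v1*b13 + v2*b23 = (1)*(3) + (-2)*(4) = -5
Trivector part <vB>_3:
  e123: v1*b23 - v2*b13 + v3*b12 = (1)*(4) - (-2)*(3) + (-1)*(-3) = 13
vB = -3*e1 + 1*e2 - 5*e3 + 13*e123


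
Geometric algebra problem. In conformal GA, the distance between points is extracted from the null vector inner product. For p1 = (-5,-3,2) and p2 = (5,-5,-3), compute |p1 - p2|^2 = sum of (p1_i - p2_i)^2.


p1 - p2 = (-10, 2, 5)
|p1 - p2|^2 = (-10)^2 + 2^2 + 5^2
= 100 + 4 + 25
= 129


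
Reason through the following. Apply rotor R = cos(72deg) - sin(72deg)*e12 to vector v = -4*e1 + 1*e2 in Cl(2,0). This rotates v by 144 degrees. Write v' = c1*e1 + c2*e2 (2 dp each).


Rotor R = cos(72deg) - sin(72deg)*e12
Rotation angle theta = 2 * 72 = 144 degrees
v' = R*v*~R rotates v by theta.
cos(144deg) = -0.8090, sin(144deg) = 0.5878
v'_1 = -4*cos(144deg) - 1*sin(144deg)
= -4*(-0.8090) - 1*0.5878
= 2.65
v'_2 = -4*sin(144deg) + 1*cos(144deg)
= -4*0.5878 + 1*(-0.8090)
= -3.16
v' = 2.65*e1 - 3.16*e2


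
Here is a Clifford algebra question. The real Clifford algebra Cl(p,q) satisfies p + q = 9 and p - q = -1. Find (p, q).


We need p + q = 9 and p - q = -1.
Adding: 2p = 9 + (-1) = 8, so p = 4.
Then q = 9 - 4 = 5.
(p, q) = (4, 5)


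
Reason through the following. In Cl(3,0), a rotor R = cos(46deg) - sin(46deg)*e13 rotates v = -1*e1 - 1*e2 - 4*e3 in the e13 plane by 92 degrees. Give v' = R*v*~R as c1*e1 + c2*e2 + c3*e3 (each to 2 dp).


Rotor R = cos(46deg) - sin(46deg)*e13
Rotation angle theta = 2 * 46 = 92 degrees in the e13 plane (e1 -> e3).
The component perpendicular to the plane (e2) is invariant: v'_2 = v2 = -1.00
cos(92deg) = -0.0349, sin(92deg) = 0.9994
v'_1 = v1*cos(theta) - v3*sin(theta) = -1*(-0.0349) - (-4)*0.9994 = 4.03
v'_3 = v1*sin(theta) + v3*cos(theta) = -1*0.9994 + (-4)*(-0.0349) = -0.86
v' = 4.03*e1 - 1.00*e2 - 0.86*e3


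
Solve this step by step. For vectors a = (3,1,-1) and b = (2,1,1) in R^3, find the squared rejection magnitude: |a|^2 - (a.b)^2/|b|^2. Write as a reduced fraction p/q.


|a|^2 = 3^2 + 1^2 + (-1)^2 = 11
|b|^2 = 2^2 + 1^2 + 1^2 = 6
a . b = 3*2 + 1*1 + (-1)*1 = 6
(a.b)^2 = 6^2 = 36
|rej|^2 = 11 - 36/6
= (66 - 36)/6
= 30/6
In lowest terms: 5/1


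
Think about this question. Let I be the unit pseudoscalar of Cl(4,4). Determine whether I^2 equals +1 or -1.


The pseudoscalar I = e1...e_n (product of all n generators) of Cl(p,q) satisfies I^2 = (-1)^(q + n(n-1)/2).
p = 4, q = 4, n = p + q = 8
n(n-1)/2 = 8 * 7 / 2 = 28
Exponent = q + n(n-1)/2 = 4 + 28 = 32
I^2 = (-1)^32 = +1


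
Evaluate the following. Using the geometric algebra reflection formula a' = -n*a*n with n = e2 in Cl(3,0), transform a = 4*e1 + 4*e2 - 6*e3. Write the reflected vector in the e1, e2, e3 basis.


Reflection formula: a' = -n*a*n, with n = e2 (unit vector, n^2 = 1).
For reflection through hyperplane perp to e2:
The component along e2 flips sign, others stay.
a = (4, 4, -6)
a' = (4, -4, -6)
a' = 4*e1 - 4*e2 - 6*e3


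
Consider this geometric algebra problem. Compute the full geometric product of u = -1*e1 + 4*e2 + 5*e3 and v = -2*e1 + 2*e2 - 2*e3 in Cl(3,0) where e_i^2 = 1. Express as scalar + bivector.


In Cl(3,0): e_i^2 = 1, e_ie_j = -e_je_i for i != j.
Scalar part = u . v = (-1)*(-2) + 4*2 + 5*(-2)
= 2 + 8 + (-10) = 0
e12 coeff = (-1)*2 - 4*(-2) = -2 - (-8) = 6
e13 coeff = (-1)*(-2) - 5*(-2) = 2 - (-10) = 12
e23 coeff = 4*(-2) - 5*2 = -8 - 10 = -18
uv = 0 + 6*e12 + 12*e13 - 18*e23


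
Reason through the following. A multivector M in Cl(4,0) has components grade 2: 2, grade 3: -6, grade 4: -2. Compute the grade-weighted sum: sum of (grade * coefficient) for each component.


Grade-weighted sum = sum of grade_k * coefficient_k
2*2 = 4
3*(-6) = -18
4*(-2) = -8
Total = 4 + (-18) + (-8) = -22


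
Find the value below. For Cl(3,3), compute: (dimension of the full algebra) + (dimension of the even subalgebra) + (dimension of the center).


n = 3 + 3 = 6
Total dim = 2^6 = 64
Even subalgebra dim = 2^5 = 32
n is even, so center dim = 1
Sum = 64 + 32 + 1 = 97


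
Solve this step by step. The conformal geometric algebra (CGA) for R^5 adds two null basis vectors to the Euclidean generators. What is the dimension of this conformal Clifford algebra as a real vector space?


The conformal model of R^5 uses Cl(6,1): the 5 Euclidean generators plus two extra orthogonal generators e+ (e+^2 = +1) and e- (e-^2 = -1), from which the null vectors e0, einf are built.
Number of generators m = 5 + 2 = 7.
dim Cl(p,q) = 2^m = 2^7 = 128


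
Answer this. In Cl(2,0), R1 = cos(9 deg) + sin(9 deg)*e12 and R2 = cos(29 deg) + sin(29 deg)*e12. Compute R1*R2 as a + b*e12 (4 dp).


Same-plane rotors commute and their half-angles add:
R1*R2 = cos(a1 + a2) + sin(a1 + a2)*e12.
a1 + a2 = 9 + 29 = 38 deg
cos(38 deg) = 0.7880
sin(38 deg) = 0.6157
R1*R2 = 0.7880 + 0.6157*e12


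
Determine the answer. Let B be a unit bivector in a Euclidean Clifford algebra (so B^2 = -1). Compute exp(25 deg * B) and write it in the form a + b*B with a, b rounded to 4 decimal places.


For a unit bivector B with B^2 = -1, the exponential series gives
e^(theta*B) = cos(theta) + sin(theta)*B (the GA analogue of Euler's formula).
theta = 25 degrees = 0.436332 rad
cos(25 deg) = 0.9063
sin(25 deg) = 0.4226
exp(theta*B) = 0.9063 + 0.4226*B


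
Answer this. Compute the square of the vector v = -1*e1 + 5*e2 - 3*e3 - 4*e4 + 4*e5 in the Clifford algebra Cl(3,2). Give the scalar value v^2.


v^2 = sum of c_i^2 * e_i^2
Positive signature terms (e_i^2 = +1): (-1)^2 + 5^2 + (-3)^2 = 35
Negative signature terms (e_j^2 = -1): (-4)^2 + 4^2 = 32
v^2 = 35 - 32 = 3


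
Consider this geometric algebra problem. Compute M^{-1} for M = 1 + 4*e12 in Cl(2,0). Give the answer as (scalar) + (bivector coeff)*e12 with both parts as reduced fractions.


M = 1 + 4*e12, where e12^2 = -1.
Since M commutes with its reverse ~M = a - b*e12, M * ~M = a^2 - b^2*e12^2 = a^2 + b^2.
So M^{-1} = ~M / (a^2 + b^2) = (a - b*e12)/(a^2 + b^2).
a^2 + b^2 = 1 + 16 = 17
Scalar part = 1/17 = 1/17
Bivector coeff = -4/17 = -4/17
M^{-1} = 1/17 - 4/17*e12


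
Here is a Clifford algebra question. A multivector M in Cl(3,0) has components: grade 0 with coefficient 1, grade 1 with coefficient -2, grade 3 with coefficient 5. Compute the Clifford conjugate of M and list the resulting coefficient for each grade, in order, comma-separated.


Clifford conjugate sign for grade k: (-1)^(k(k+1)/2)
Grade 0: (-1)^(0*1/2) = (-1)^0 = 1, coeff 1 -> 1
Grade 1: (-1)^(1*2/2) = (-1)^1 = -1, coeff -2 -> 2
Grade 3: (-1)^(3*4/2) = (-1)^6 = 1, coeff 5 -> 5
Conjugated coefficients: 1, 2, 5


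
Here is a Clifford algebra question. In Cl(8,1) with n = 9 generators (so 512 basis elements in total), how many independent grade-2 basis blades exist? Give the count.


Number of grade-k basis blades in Cl(p,q) with n = p + q is C(n, k).
n = 8 + 1 = 9
C(9, 2) = 9! / (2! * 7!)
= 362880 / (2 * 5040)
= 36


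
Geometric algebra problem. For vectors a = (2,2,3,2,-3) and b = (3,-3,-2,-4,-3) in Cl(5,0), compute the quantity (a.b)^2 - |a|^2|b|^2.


a . b = 2*3 + 2*(-3) + 3*(-2) + 2*(-4) + (-3)*(-3)
= 6 + (-6) + (-6) + (-8) + 9 = -5
|a|^2 = 2^2 + 2^2 + 3^2 + 2^2 + (-3)^2 = 30
|b|^2 = 3^2 + (-3)^2 + (-2)^2 + (-4)^2 + (-3)^2 = 47
(a.b)^2 = (-5)^2 = 25
|a|^2 * |b|^2 = 30 * 47 = 1410
Result = 25 - 1410 = -1385


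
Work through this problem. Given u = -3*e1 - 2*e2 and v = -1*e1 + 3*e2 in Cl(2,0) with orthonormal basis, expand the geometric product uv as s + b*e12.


Expand: (-3*e1 - 2*e2)(-1*e1 + 3*e2)
= (-3)*(-1)*e1e1 + (-3)*3*e1e2 + (-2)*(-1)*e2e1 + (-2)*3*e2e2
Using e1^2 = e2^2 = 1, e2e1 = -e1e2:
Scalar part s = (-3)*(-1) + (-2)*3 = 3 + (-6) = -3
Bivector part b = (-3)*3 - (-2)*(-1) = -9 - 2 = -11
uv = -3 - 11*e12


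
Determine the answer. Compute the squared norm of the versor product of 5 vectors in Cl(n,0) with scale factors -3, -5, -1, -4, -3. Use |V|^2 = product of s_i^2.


Each vector v_i has |v_i|^2 = s_i^2
Squared scales: (-3)^2 = 9, (-5)^2 = 25, (-1)^2 = 1, (-4)^2 = 16, (-3)^2 = 9
|V|^2 = 9 * 25 * 1 * 16 * 9
= 32400


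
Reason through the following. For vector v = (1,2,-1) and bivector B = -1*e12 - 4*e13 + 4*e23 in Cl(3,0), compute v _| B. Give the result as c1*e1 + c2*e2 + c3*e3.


Left contraction v _| B = <vB>_1 (grade-1 part of the geometric product vB).
Using e1_|e12 = e2, e2_|e12 = -e1, e1_|e13 = e3, e3_|e13 = -e1, e2_|e23 = e3, e3_|e23 = -e2:
e1 coeff: -v2*b12 - v3*b13 = -(2)*(-1) - (-1)*(-4) = -2
e2 coeff: v1*b12 - v3*b23 = (1)*(-1) - (-1)*(4) = 3
e3 coeff: v1*b13 + v2*b23 = (1)*(-4) + (2)*(4) = 4
v _| B = -2*e1 + 3*e2 + 4*e3


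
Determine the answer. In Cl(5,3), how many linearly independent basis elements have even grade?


Even subalgebra dimension = 2^(n-1)
n = 5 + 3 = 8
2^(8 - 1) = 2^7 = 128
Verification: sum of C(8,k) for even k = 1 + 28 + 70 + 28 + 1 = 128
Result = 128


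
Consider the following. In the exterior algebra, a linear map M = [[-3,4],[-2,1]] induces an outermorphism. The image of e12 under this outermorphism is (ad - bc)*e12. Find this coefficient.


The outermorphism of a linear map f sends e1^e2 to f(e1)^f(e2).
f(e1) = -3*e1 - 2*e2
f(e2) = 4*e1 + 1*e2
f(e1) ^ f(e2) = (-3*e1 - 2*e2) ^ (4*e1 + 1*e2)
= (-3)*1*e12 + (-2)*4*e21
= (-3 - (-8))*e12
= 5*e12
Coefficient = 5


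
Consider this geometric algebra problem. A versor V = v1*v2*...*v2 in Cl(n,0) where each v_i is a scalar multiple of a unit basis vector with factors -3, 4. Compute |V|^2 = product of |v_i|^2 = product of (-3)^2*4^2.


Each vector v_i has |v_i|^2 = s_i^2
Squared scales: (-3)^2 = 9, 4^2 = 16
|V|^2 = 9 * 16
= 144


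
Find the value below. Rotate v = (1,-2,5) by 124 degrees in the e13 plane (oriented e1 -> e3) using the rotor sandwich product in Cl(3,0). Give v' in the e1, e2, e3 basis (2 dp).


Rotor R = cos(62deg) - sin(62deg)*e13
Rotation angle theta = 2 * 62 = 124 degrees in the e13 plane (e1 -> e3).
The component perpendicular to the plane (e2) is invariant: v'_2 = v2 = -2.00
cos(124deg) = -0.5592, sin(124deg) = 0.8290
v'_1 = v1*cos(theta) - v3*sin(theta) = 1*(-0.5592) - 5*0.8290 = -4.70
v'_3 = v1*sin(theta) + v3*cos(theta) = 1*0.8290 + 5*(-0.5592) = -1.97
v' = -4.70*e1 - 2.00*e2 - 1.97*e3


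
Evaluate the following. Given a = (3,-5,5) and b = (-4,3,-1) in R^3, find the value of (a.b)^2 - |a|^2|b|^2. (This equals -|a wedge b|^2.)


a . b = 3*(-4) + (-5)*3 + 5*(-1)
= -12 + (-15) + (-5) = -32
|a|^2 = 3^2 + (-5)^2 + 5^2 = 59
|b|^2 = (-4)^2 + 3^2 + (-1)^2 = 26
(a.b)^2 = (-32)^2 = 1024
|a|^2 * |b|^2 = 59 * 26 = 1534
Result = 1024 - 1534 = -510


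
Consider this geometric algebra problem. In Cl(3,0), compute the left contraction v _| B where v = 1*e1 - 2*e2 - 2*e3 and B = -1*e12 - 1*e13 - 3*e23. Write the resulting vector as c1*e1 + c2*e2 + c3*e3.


Left contraction v _| B = <vB>_1 (grade-1 part of the geometric product vB).
Using e1_|e12 = e2, e2_|e12 = -e1, e1_|e13 = e3, e3_|e13 = -e1, e2_|e23 = e3, e3_|e23 = -e2:
e1 coeff: -v2*b12 - v3*b13 = -(-2)*(-1) - (-2)*(-1) = -4
e2 coeff: v1*b12 - v3*b23 = (1)*(-1) - (-2)*(-3) = -7
e3 coeff: v1*b13 + v2*b23 = (1)*(-1) + (-2)*(-3) = 5
v _| B = -4*e1 - 7*e2 + 5*e3


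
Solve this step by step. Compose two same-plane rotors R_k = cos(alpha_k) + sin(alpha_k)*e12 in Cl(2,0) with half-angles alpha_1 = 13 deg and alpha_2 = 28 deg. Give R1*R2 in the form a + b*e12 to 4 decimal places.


Same-plane rotors commute and their half-angles add:
R1*R2 = cos(a1 + a2) + sin(a1 + a2)*e12.
a1 + a2 = 13 + 28 = 41 deg
cos(41 deg) = 0.7547
sin(41 deg) = 0.6561
R1*R2 = 0.7547 + 0.6561*e12


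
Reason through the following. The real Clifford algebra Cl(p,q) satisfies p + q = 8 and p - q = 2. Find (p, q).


We need p + q = 8 and p - q = 2.
Adding: 2p = 8 + 2 = 10, so p = 5.
Then q = 8 - 5 = 3.
(p, q) = (5, 3)


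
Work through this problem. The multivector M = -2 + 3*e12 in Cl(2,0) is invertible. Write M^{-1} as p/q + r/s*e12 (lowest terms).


M = -2 + 3*e12, where e12^2 = -1.
Since M commutes with its reverse ~M = a - b*e12, M * ~M = a^2 - b^2*e12^2 = a^2 + b^2.
So M^{-1} = ~M / (a^2 + b^2) = (a - b*e12)/(a^2 + b^2).
a^2 + b^2 = 4 + 9 = 13
Scalar part = -2/13 = -2/13
Bivector coeff = -3/13 = -3/13
M^{-1} = -2/13 - 3/13*e12


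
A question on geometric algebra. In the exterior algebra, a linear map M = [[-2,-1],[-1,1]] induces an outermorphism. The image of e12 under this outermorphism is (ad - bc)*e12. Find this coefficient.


The outermorphism of a linear map f sends e1^e2 to f(e1)^f(e2).
f(e1) = -2*e1 - 1*e2
f(e2) = -1*e1 + 1*e2
f(e1) ^ f(e2) = (-2*e1 - 1*e2) ^ (-1*e1 + 1*e2)
= (-2)*1*e12 + (-1)*(-1)*e21
= (-2 - 1)*e12
= -3*e12
Coefficient = -3


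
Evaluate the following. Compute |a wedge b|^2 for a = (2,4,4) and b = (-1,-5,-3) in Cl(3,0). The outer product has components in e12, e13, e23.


a wedge b = (a1*b2 - a2*b1)*e12 + (a1*b3 - a3*b1)*e13 + (a2*b3 - a3*b2)*e23
e12 coeff: 2*(-5) - 4*(-1) = -10 - (-4) = -6
e13 coeff: 2*(-3) - 4*(-1) = -6 - (-4) = -2
e23 coeff: 4*(-3) - 4*(-5) = -12 - (-20) = 8
|a wedge b|^2 = (-6)^2 + (-2)^2 + 8^2
= 36 + 4 + 64
= 104


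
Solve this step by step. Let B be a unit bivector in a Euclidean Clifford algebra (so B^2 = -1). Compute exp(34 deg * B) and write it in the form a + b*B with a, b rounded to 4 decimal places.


For a unit bivector B with B^2 = -1, the exponential series gives
e^(theta*B) = cos(theta) + sin(theta)*B (the GA analogue of Euler's formula).
theta = 34 degrees = 0.593412 rad
cos(34 deg) = 0.8290
sin(34 deg) = 0.5592
exp(theta*B) = 0.8290 + 0.5592*B


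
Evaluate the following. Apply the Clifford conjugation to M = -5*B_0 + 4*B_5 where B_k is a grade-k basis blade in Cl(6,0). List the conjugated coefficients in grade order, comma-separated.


Clifford conjugate sign for grade k: (-1)^(k(k+1)/2)
Grade 0: (-1)^(0*1/2) = (-1)^0 = 1, coeff -5 -> -5
Grade 5: (-1)^(5*6/2) = (-1)^15 = -1, coeff 4 -> -4
Conjugated coefficients: -5, -4


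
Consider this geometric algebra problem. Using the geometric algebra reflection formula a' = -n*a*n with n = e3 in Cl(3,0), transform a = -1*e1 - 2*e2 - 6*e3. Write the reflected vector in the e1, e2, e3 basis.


Reflection formula: a' = -n*a*n, with n = e3 (unit vector, n^2 = 1).
For reflection through hyperplane perp to e3:
The component along e3 flips sign, others stay.
a = (-1, -2, -6)
a' = (-1, -2, 6)
a' = -1*e1 - 2*e2 + 6*e3


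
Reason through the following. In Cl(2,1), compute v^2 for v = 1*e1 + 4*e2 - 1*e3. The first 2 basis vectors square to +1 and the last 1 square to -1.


v^2 = sum of c_i^2 * e_i^2
Positive signature terms (e_i^2 = +1): 1^2 + 4^2 = 17
Negative signature terms (e_j^2 = -1): (-1)^2 = 1
v^2 = 17 - 1 = 16


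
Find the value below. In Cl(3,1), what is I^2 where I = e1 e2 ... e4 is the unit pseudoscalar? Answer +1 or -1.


The pseudoscalar I = e1...e_n (product of all n generators) of Cl(p,q) satisfies I^2 = (-1)^(q + n(n-1)/2).
p = 3, q = 1, n = p + q = 4
n(n-1)/2 = 4 * 3 / 2 = 6
Exponent = q + n(n-1)/2 = 1 + 6 = 7
I^2 = (-1)^7 = -1


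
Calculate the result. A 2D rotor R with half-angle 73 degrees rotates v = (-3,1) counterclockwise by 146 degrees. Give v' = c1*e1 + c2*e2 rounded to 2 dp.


Rotor R = cos(73deg) - sin(73deg)*e12
Rotation angle theta = 2 * 73 = 146 degrees
v' = R*v*~R rotates v by theta.
cos(146deg) = -0.8290, sin(146deg) = 0.5592
v'_1 = -3*cos(146deg) - 1*sin(146deg)
= -3*(-0.8290) - 1*0.5592
= 1.93
v'_2 = -3*sin(146deg) + 1*cos(146deg)
= -3*0.5592 + 1*(-0.8290)
= -2.51
v' = 1.93*e1 - 2.51*e2


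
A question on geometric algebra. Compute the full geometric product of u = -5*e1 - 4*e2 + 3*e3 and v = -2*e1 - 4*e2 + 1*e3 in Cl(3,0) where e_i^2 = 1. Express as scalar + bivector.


In Cl(3,0): e_i^2 = 1, e_ie_j = -e_je_i for i != j.
Scalar part = u . v = (-5)*(-2) + (-4)*(-4) + 3*1
= 10 + 16 + 3 = 29
e12 coeff = (-5)*(-4) - (-4)*(-2) = 20 - 8 = 12
e13 coeff = (-5)*1 - 3*(-2) = -5 - (-6) = 1
e23 coeff = (-4)*1 - 3*(-4) = -4 - (-12) = 8
uv = 29 + 12*e12 + 1*e13 + 8*e23


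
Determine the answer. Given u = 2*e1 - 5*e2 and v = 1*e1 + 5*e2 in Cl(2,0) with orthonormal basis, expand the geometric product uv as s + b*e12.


Expand: (2*e1 - 5*e2)(1*e1 + 5*e2)
= 2*1*e1e1 + 2*5*e1e2 + (-5)*1*e2e1 + (-5)*5*e2e2
Using e1^2 = e2^2 = 1, e2e1 = -e1e2:
Scalar part s = 2*1 + (-5)*5 = 2 + (-25) = -23
Bivector part b = 2*5 - (-5)*1 = 10 - (-5) = 15
uv = -23 + 15*e12


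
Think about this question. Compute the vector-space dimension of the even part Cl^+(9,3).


Even subalgebra dimension = 2^(n-1)
n = 9 + 3 = 12
2^(12 - 1) = 2^11 = 2048
Verification: sum of C(12,k) for even k = 1 + 66 + 495 + 924 + 495 + 66 + 1 = 2048
Result = 2048


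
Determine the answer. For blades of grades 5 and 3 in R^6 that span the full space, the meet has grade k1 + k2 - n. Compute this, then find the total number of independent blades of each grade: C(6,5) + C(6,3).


Meet grade = grade(A) + grade(B) - n
= 5 + 3 - 6 = 2
C(6,5) = 6
C(6,3) = 20
dim_A + dim_B = 6 + 20 = 26


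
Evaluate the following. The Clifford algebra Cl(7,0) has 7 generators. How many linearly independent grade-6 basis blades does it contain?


Number of grade-k basis blades in Cl(p,q) with n = p + q is C(n, k).
n = 7 + 0 = 7
C(7, 6) = 7! / (6! * 1!)
= 5040 / (720 * 1)
= 7


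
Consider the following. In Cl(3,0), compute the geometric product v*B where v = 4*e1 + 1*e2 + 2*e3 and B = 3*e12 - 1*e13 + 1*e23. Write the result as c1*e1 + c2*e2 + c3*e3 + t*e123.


vB has grade-1 (vector) and grade-3 (trivector) parts: vB = (v _| B) + (v ^ B).
Vector part <vB>_1:
  e1: -v2*b12 - v3*b13 = -(1)*(3) - (2)*(-1) = -1
  e2: v1*b12 - v3*b23 = (4)*(3) - (2)*(1) = 10
  e3: v1*b13 + v2*b23 = (4)*(-1) + (1)*(1) = -3
Trivector part <vB>_3:
  e123: v1*b23 - v2*b13 + v3*b12 = (4)*(1) - (1)*(-1) + (2)*(3) = 11
vB = -1*e1 + 10*e2 - 3*e3 + 11*e123


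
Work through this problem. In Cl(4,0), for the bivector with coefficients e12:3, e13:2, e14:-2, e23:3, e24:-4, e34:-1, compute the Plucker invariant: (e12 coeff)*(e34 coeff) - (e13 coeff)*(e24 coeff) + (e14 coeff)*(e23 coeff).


Plucker relation: af - be + cd
a*f = 3*(-1) = -3
b*e = 2*(-4) = -8
c*d = (-2)*3 = -6
af - be + cd = -3 - (-8) + (-6)
= -1


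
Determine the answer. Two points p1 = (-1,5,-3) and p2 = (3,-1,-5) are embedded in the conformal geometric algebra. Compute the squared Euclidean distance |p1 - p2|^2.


p1 - p2 = (-4, 6, 2)
|p1 - p2|^2 = (-4)^2 + 6^2 + 2^2
= 16 + 36 + 4
= 56


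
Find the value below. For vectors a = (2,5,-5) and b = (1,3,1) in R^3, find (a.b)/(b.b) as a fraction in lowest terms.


Projection coefficient = (a . b) / (b . b)
a . b = 2*1 + 5*3 + (-5)*1
= 2 + 15 + (-5) = 12
b . b = 1^2 + 3^2 + 1^2
= 1 + 9 + 1 = 11
Coefficient = 12/11
In lowest terms: 12/11


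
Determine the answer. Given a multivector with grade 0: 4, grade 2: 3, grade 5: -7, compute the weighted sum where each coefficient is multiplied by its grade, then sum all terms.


Grade-weighted sum = sum of grade_k * coefficient_k
0*4 = 0
2*3 = 6
5*(-7) = -35
Total = 0 + 6 + (-35) = -29


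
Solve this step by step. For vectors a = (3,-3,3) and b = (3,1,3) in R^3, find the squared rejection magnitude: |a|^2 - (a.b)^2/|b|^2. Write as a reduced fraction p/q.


|a|^2 = 3^2 + (-3)^2 + 3^2 = 27
|b|^2 = 3^2 + 1^2 + 3^2 = 19
a . b = 3*3 + (-3)*1 + 3*3 = 15
(a.b)^2 = 15^2 = 225
|rej|^2 = 27 - 225/19
= (513 - 225)/19
= 288/19
In lowest terms: 288/19


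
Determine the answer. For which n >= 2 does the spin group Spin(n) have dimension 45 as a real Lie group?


dim Spin(n) = dim so(n) = n(n-1)/2.
Solve n(n-1)/2 = 45, i.e. n^2 - n - 90 = 0.
Discriminant = 1 + 8*45 = 361
n = (1 + sqrt(361))/2 = (1 + 19)/2 = 10


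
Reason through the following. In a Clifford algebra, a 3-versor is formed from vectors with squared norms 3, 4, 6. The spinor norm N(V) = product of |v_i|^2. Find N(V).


Spinor norm N(V) = |v1|^2 * |v2|^2 * ... * |v3|^2
= 3 * 4 * 6
Running product: 3, 12, 72
N(V) = 72


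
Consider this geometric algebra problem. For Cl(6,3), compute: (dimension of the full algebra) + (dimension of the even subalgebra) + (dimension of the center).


n = 6 + 3 = 9
Total dim = 2^9 = 512
Even subalgebra dim = 2^8 = 256
n is odd, so center dim = 2
Sum = 512 + 256 + 2 = 770


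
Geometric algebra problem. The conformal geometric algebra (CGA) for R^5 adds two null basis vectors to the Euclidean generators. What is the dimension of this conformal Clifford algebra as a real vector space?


The conformal model of R^5 uses Cl(6,1): the 5 Euclidean generators plus two extra orthogonal generators e+ (e+^2 = +1) and e- (e-^2 = -1), from which the null vectors e0, einf are built.
Number of generators m = 5 + 2 = 7.
dim Cl(p,q) = 2^m = 2^7 = 128


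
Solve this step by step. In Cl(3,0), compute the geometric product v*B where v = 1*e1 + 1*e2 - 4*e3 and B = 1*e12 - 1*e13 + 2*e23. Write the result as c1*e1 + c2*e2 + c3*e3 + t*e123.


vB has grade-1 (vector) and grade-3 (trivector) parts: vB = (v _| B) + (v ^ B).
Vector part <vB>_1:
  e1: -v2*b12 - v3*b13 = -(1)*(1) - (-4)*(-1) = -5
  e2: v1*b12 - v3*b23 = (1)*(1) - (-4)*(2) = 9
  e3: v1*b13 + v2*b23 = (1)*(-1) + (1)*(2) = 1
Trivector part <vB>_3:
  e123: v1*b23 - v2*b13 + v3*b12 = (1)*(2) - (1)*(-1) + (-4)*(1) = -1
vB = -5*e1 + 9*e2 + 1*e3 - 1*e123


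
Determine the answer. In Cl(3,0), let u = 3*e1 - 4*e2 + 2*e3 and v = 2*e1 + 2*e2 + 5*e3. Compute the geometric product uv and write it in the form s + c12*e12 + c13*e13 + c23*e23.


In Cl(3,0): e_i^2 = 1, e_ie_j = -e_je_i for i != j.
Scalar part = u . v = 3*2 + (-4)*2 + 2*5
= 6 + (-8) + 10 = 8
e12 coeff = 3*2 - (-4)*2 = 6 - (-8) = 14
e13 coeff = 3*5 - 2*2 = 15 - 4 = 11
e23 coeff = (-4)*5 - 2*2 = -20 - 4 = -24
uv = 8 + 14*e12 + 11*e13 - 24*e23


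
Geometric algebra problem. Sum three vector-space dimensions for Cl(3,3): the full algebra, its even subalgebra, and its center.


n = 3 + 3 = 6
Total dim = 2^6 = 64
Even subalgebra dim = 2^5 = 32
n is even, so center dim = 1
Sum = 64 + 32 + 1 = 97


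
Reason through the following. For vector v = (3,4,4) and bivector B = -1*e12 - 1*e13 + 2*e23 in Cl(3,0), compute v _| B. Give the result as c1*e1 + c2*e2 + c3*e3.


Left contraction v _| B = <vB>_1 (grade-1 part of the geometric product vB).
Using e1_|e12 = e2, e2_|e12 = -e1, e1_|e13 = e3, e3_|e13 = -e1, e2_|e23 = e3, e3_|e23 = -e2:
e1 coeff: -v2*b12 - v3*b13 = -(4)*(-1) - (4)*(-1) = 8
e2 coeff: v1*b12 - v3*b23 = (3)*(-1) - (4)*(2) = -11
e3 coeff: v1*b13 + v2*b23 = (3)*(-1) + (4)*(2) = 5
v _| B = 8*e1 - 11*e2 + 5*e3


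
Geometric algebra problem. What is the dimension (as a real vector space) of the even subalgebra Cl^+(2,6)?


Even subalgebra dimension = 2^(n-1)
n = 2 + 6 = 8
2^(8 - 1) = 2^7 = 128
Verification: sum of C(8,k) for even k = 1 + 28 + 70 + 28 + 1 = 128
Result = 128


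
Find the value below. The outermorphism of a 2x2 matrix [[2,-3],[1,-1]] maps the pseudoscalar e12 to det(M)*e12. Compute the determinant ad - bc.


The outermorphism of a linear map f sends e1^e2 to f(e1)^f(e2).
f(e1) = 2*e1 + 1*e2
f(e2) = -3*e1 - 1*e2
f(e1) ^ f(e2) = (2*e1 + 1*e2) ^ (-3*e1 - 1*e2)
= 2*(-1)*e12 + 1*(-3)*e21
= (-2 - (-3))*e12
= 1*e12
Coefficient = 1


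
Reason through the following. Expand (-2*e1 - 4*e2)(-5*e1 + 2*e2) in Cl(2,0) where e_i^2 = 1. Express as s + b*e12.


Expand: (-2*e1 - 4*e2)(-5*e1 + 2*e2)
= (-2)*(-5)*e1e1 + (-2)*2*e1e2 + (-4)*(-5)*e2e1 + (-4)*2*e2e2
Using e1^2 = e2^2 = 1, e2e1 = -e1e2:
Scalar part s = (-2)*(-5) + (-4)*2 = 10 + (-8) = 2
Bivector part b = (-2)*2 - (-4)*(-5) = -4 - 20 = -24
uv = 2 - 24*e12


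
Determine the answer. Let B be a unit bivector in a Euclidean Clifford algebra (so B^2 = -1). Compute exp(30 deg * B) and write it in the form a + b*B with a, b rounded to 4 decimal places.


For a unit bivector B with B^2 = -1, the exponential series gives
e^(theta*B) = cos(theta) + sin(theta)*B (the GA analogue of Euler's formula).
theta = 30 degrees = 0.523599 rad
cos(30 deg) = 0.8660
sin(30 deg) = 0.5000
exp(theta*B) = 0.8660 + 0.5000*B


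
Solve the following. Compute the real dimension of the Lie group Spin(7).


Spin(n) double-covers SO(n); both have Lie algebra so(n) of dimension n(n-1)/2.
n = 7
n(n-1) = 7 * 6 = 42
dim Spin(7) = 42/2 = 21


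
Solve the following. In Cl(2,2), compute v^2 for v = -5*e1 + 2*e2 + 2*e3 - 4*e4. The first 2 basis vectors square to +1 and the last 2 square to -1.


v^2 = sum of c_i^2 * e_i^2
Positive signature terms (e_i^2 = +1): (-5)^2 + 2^2 = 29
Negative signature terms (e_j^2 = -1): 2^2 + (-4)^2 = 20
v^2 = 29 - 20 = 9


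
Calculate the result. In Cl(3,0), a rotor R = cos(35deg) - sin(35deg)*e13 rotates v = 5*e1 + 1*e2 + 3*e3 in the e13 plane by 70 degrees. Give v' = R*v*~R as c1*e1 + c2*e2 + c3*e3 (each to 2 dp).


Rotor R = cos(35deg) - sin(35deg)*e13
Rotation angle theta = 2 * 35 = 70 degrees in the e13 plane (e1 -> e3).
The component perpendicular to the plane (e2) is invariant: v'_2 = v2 = 1.00
cos(70deg) = 0.3420, sin(70deg) = 0.9397
v'_1 = v1*cos(theta) - v3*sin(theta) = 5*0.3420 - 3*0.9397 = -1.11
v'_3 = v1*sin(theta) + v3*cos(theta) = 5*0.9397 + 3*0.3420 = 5.72
v' = -1.11*e1 + 1.00*e2 + 5.72*e3


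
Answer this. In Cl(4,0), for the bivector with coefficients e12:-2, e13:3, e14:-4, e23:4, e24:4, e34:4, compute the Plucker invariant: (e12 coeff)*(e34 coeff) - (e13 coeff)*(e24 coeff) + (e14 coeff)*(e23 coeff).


Plucker relation: af - be + cd
a*f = (-2)*4 = -8
b*e = 3*4 = 12
c*d = (-4)*4 = -16
af - be + cd = -8 - 12 + (-16)
= -36


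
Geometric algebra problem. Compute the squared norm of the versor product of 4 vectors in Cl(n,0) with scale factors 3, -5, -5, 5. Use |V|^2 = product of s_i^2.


Each vector v_i has |v_i|^2 = s_i^2
Squared scales: 3^2 = 9, (-5)^2 = 25, (-5)^2 = 25, 5^2 = 25
|V|^2 = 9 * 25 * 25 * 25
= 140625


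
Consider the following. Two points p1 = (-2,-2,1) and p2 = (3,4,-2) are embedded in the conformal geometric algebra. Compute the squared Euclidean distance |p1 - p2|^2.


p1 - p2 = (-5, -6, 3)
|p1 - p2|^2 = (-5)^2 + (-6)^2 + 3^2
= 25 + 36 + 9
= 70


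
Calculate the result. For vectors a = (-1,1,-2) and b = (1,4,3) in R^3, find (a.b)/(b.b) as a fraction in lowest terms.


Projection coefficient = (a . b) / (b . b)
a . b = (-1)*1 + 1*4 + (-2)*3
= -1 + 4 + (-6) = -3
b . b = 1^2 + 4^2 + 3^2
= 1 + 16 + 9 = 26
Coefficient = -3/26
In lowest terms: -3/26


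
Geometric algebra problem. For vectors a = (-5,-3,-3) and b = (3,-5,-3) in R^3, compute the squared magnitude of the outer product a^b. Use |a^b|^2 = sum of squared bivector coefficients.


a wedge b = (a1*b2 - a2*b1)*e12 + (a1*b3 - a3*b1)*e13 + (a2*b3 - a3*b2)*e23
e12 coeff: (-5)*(-5) - (-3)*3 = 25 - (-9) = 34
e13 coeff: (-5)*(-3) - (-3)*3 = 15 - (-9) = 24
e23 coeff: (-3)*(-3) - (-3)*(-5) = 9 - 15 = -6
|a wedge b|^2 = 34^2 + 24^2 + (-6)^2
= 1156 + 576 + 36
= 1768


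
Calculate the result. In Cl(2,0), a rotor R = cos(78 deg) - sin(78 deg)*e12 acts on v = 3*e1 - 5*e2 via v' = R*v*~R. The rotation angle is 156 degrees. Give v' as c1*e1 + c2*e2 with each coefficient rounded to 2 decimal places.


Rotor R = cos(78deg) - sin(78deg)*e12
Rotation angle theta = 2 * 78 = 156 degrees
v' = R*v*~R rotates v by theta.
cos(156deg) = -0.9135, sin(156deg) = 0.4067
v'_1 = 3*cos(156deg) - (-5)*sin(156deg)
= 3*(-0.9135) - (-5)*0.4067
= -0.71
v'_2 = 3*sin(156deg) + (-5)*cos(156deg)
= 3*0.4067 + (-5)*(-0.9135)
= 5.79
v' = -0.71*e1 + 5.79*e2


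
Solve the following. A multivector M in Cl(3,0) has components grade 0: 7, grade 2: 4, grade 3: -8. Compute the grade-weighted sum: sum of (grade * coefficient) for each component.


Grade-weighted sum = sum of grade_k * coefficient_k
0*7 = 0
2*4 = 8
3*(-8) = -24
Total = 0 + 8 + (-24) = -16


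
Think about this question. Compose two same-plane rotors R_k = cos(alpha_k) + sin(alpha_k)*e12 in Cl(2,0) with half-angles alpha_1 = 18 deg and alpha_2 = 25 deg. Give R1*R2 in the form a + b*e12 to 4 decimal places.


Same-plane rotors commute and their half-angles add:
R1*R2 = cos(a1 + a2) + sin(a1 + a2)*e12.
a1 + a2 = 18 + 25 = 43 deg
cos(43 deg) = 0.7314
sin(43 deg) = 0.6820
R1*R2 = 0.7314 + 0.6820*e12


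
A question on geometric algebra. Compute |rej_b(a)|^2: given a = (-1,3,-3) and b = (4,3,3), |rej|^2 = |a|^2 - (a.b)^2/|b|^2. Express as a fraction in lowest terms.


|a|^2 = (-1)^2 + 3^2 + (-3)^2 = 19
|b|^2 = 4^2 + 3^2 + 3^2 = 34
a . b = (-1)*4 + 3*3 + (-3)*3 = -4
(a.b)^2 = (-4)^2 = 16
|rej|^2 = 19 - 16/34
= (646 - 16)/34
= 630/34
In lowest terms: 315/17


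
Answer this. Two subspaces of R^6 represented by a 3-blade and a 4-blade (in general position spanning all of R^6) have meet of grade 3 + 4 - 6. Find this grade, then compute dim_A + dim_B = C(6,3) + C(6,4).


Meet grade = grade(A) + grade(B) - n
= 3 + 4 - 6 = 1
C(6,3) = 20
C(6,4) = 15
dim_A + dim_B = 20 + 15 = 35


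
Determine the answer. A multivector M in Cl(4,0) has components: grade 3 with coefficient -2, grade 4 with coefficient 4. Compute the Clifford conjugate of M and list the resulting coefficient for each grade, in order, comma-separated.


Clifford conjugate sign for grade k: (-1)^(k(k+1)/2)
Grade 3: (-1)^(3*4/2) = (-1)^6 = 1, coeff -2 -> -2
Grade 4: (-1)^(4*5/2) = (-1)^10 = 1, coeff 4 -> 4
Conjugated coefficients: -2, 4


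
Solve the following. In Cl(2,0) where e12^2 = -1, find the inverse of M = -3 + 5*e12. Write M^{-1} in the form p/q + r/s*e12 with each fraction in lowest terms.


M = -3 + 5*e12, where e12^2 = -1.
Since M commutes with its reverse ~M = a - b*e12, M * ~M = a^2 - b^2*e12^2 = a^2 + b^2.
So M^{-1} = ~M / (a^2 + b^2) = (a - b*e12)/(a^2 + b^2).
a^2 + b^2 = 9 + 25 = 34
Scalar part = -3/34 = -3/34
Bivector coeff = -5/34 = -5/34
M^{-1} = -3/34 - 5/34*e12


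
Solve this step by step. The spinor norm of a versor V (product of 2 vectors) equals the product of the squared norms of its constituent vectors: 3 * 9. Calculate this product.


Spinor norm N(V) = |v1|^2 * |v2|^2 * ... * |v2|^2
= 3 * 9
Running product: 3, 27
N(V) = 27


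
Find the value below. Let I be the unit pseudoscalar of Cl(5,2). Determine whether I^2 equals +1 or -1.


The pseudoscalar I = e1...e_n (product of all n generators) of Cl(p,q) satisfies I^2 = (-1)^(q + n(n-1)/2).
p = 5, q = 2, n = p + q = 7
n(n-1)/2 = 7 * 6 / 2 = 21
Exponent = q + n(n-1)/2 = 2 + 21 = 23
I^2 = (-1)^23 = -1


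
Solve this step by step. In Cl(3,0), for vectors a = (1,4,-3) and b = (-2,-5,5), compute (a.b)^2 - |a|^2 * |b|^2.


a . b = 1*(-2) + 4*(-5) + (-3)*5
= -2 + (-20) + (-15) = -37
|a|^2 = 1^2 + 4^2 + (-3)^2 = 26
|b|^2 = (-2)^2 + (-5)^2 + 5^2 = 54
(a.b)^2 = (-37)^2 = 1369
|a|^2 * |b|^2 = 26 * 54 = 1404
Result = 1369 - 1404 = -35


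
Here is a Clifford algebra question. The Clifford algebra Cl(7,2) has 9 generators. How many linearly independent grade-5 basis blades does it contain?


Number of grade-k basis blades in Cl(p,q) with n = p + q is C(n, k).
n = 7 + 2 = 9
C(9, 5) = 9! / (5! * 4!)
= 362880 / (120 * 24)
= 126


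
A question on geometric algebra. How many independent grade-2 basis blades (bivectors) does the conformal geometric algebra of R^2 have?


The conformal model of R^2 uses Cl(3,1) with m = 2 + 2 = 4 generators.
Number of grade-2 blades = C(m, 2) = C(4, 2)
= 4*3/2 = 6


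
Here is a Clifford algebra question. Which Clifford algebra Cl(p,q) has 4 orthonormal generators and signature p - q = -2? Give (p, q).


We need p + q = 4 and p - q = -2.
Adding: 2p = 4 + (-2) = 2, so p = 1.
Then q = 4 - 1 = 3.
(p, q) = (1, 3)


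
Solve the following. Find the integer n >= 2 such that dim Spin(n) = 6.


dim Spin(n) = dim so(n) = n(n-1)/2.
Solve n(n-1)/2 = 6, i.e. n^2 - n - 12 = 0.
Discriminant = 1 + 8*6 = 49
n = (1 + sqrt(49))/2 = (1 + 7)/2 = 4


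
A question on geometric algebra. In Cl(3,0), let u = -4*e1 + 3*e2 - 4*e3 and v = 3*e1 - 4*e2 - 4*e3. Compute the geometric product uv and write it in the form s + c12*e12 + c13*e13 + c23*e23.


In Cl(3,0): e_i^2 = 1, e_ie_j = -e_je_i for i != j.
Scalar part = u . v = (-4)*3 + 3*(-4) + (-4)*(-4)
= -12 + (-12) + 16 = -8
e12 coeff = (-4)*(-4) - 3*3 = 16 - 9 = 7
e13 coeff = (-4)*(-4) - (-4)*3 = 16 - (-12) = 28
e23 coeff = 3*(-4) - (-4)*(-4) = -12 - 16 = -28
uv = -8 + 7*e12 + 28*e13 - 28*e23


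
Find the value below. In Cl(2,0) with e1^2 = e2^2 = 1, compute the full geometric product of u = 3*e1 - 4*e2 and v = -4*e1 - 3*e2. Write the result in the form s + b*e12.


Expand: (3*e1 - 4*e2)(-4*e1 - 3*e2)
= 3*(-4)*e1e1 + 3*(-3)*e1e2 + (-4)*(-4)*e2e1 + (-4)*(-3)*e2e2
Using e1^2 = e2^2 = 1, e2e1 = -e1e2:
Scalar part s = 3*(-4) + (-4)*(-3) = -12 + 12 = 0
Bivector part b = 3*(-3) - (-4)*(-4) = -9 - 16 = -25
uv = 0 - 25*e12
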